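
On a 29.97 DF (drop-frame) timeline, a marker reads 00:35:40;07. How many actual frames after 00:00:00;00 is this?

Complete 10-minute blocks: 3, each 17982 frames → 53946.
Remaining 5 whole minutes in the current block: 1800 + 4 × 1798 = 8992 frames.
Within the current minute: 40 × 30 + 7 − 2 = 1205 (labels ;00/;01 skipped at this minute). Total = 53946 + 8992 + 1205 = 64143.

64143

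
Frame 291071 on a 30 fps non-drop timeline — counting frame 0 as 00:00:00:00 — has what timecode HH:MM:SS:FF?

02:41:42:11

291071 ÷ 30 = 9702 full seconds, remainder 11 frames.
9702 s = 2 h 41 min 42 s.
Timecode: 02:41:42:11.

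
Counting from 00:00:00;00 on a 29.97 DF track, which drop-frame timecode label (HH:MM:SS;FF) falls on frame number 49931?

00:27:46;01

Each 10-minute DF block holds 10 × 60 × 30 − 9 × 2 = 17982 frames. 49931 ÷ 17982 → 2 full blocks, remainder 13967.
Within the partial block the first minute is 1800 frames and each further minute 1798, so 7 further minute boundaries passed. Total skipped labels = 18 × 2 + 2 × 7 = 50.
Non-drop label index = 49931 + 50 = 49981; at 30 labels/s that is 00:27:46:01, i.e. DF 00:27:46;01.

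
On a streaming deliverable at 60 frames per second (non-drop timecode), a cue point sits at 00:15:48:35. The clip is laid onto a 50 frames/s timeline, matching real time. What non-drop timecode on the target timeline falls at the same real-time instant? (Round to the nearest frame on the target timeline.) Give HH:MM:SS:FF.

Source frame index: (0×3600 + 15×60 + 48) × 60 + 35 = 56915.
Real time: 56915 / (60) = 11383/12 s.
Target frame: (11383/12) × (50) = 284575/6 ≈ 47429.167 → 47429.
At 50 labels/s: frame 47429 → 00:15:48:29.

00:15:48:29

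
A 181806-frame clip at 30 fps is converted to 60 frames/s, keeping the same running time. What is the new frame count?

Target frames = source frames × (target rate / source rate) = 181806 × (60)/(30) = 181806 × 2 = 363612.

363612 frames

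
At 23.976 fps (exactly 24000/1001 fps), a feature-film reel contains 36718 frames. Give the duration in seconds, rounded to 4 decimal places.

1531.4466 seconds

Running time = 36718 × 1001/24000 = 18377359/12000 s ≈ 1531.4466 s.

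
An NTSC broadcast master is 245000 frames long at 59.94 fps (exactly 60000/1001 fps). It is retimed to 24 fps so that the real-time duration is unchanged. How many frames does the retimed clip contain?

Target frames = source frames × (target rate / source rate) = 245000 × (24)/(60000/1001) = 245000 × 1001/2500 = 98098.

98098 frames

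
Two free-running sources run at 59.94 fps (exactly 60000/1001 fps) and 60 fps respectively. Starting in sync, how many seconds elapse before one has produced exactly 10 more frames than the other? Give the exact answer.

1001/6 seconds

The gap grows by |60 − 60000/1001| = 60/1001 frames per second.
Time for a 10-frame gap: 10 ÷ (60/1001) = 1001/6 s.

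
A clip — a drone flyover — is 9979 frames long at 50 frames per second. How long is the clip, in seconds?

199.58 seconds

Running time = 9979 / (50) = 199.58 s.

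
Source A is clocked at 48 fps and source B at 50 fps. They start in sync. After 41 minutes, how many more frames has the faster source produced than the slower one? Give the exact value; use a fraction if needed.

4920 frames

41 min = 2460 s.
A emits 48 × 2460 = 118080 frames; B emits 50 × 2460 = 123000.
Difference = 4920 frames; B is ahead of A.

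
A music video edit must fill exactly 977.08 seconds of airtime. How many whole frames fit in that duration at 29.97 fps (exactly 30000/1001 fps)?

Frames = 977.08 × 30000/1001 = 2254800/77 ≈ 29283.1169.
Complete frames: 29283.

29283 frames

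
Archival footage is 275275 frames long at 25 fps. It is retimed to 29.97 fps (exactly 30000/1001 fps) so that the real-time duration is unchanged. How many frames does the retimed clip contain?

330000 frames

Target frames = source frames × (target rate / source rate) = 275275 × (30000/1001)/(25) = 275275 × 1200/1001 = 330000.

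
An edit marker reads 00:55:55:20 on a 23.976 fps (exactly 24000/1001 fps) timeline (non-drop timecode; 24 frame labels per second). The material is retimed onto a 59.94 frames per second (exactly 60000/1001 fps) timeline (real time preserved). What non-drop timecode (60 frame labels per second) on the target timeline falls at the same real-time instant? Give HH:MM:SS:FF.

Source frame index: (0×3600 + 55×60 + 55) × 24 + 20 = 80540.
Real time: 80540 / (24000/1001) = 4031027/1200 s.
Target frame: (4031027/1200) × (60000/1001) = 201350.
At 60 labels/s: frame 201350 → 00:55:55:50.

00:55:55:50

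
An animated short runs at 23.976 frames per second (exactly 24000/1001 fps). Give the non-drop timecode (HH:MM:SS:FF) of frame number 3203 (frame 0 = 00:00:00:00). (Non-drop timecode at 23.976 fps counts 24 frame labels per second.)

00:02:13:11

3203 ÷ 24 = 133 full seconds, remainder 11 frames.
133 s = 0 h 2 min 13 s.
Timecode: 00:02:13:11.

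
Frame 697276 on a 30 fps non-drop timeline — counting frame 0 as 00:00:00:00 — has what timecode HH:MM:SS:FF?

06:27:22:16

697276 ÷ 30 = 23242 full seconds, remainder 16 frames.
23242 s = 6 h 27 min 22 s.
Timecode: 06:27:22:16.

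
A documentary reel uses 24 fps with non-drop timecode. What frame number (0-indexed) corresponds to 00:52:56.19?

Total seconds to the label: (0 × 3600 + 52 × 60 + 56) = 3176.
Frame index = 3176 × 24 + 19 = 76243.

76243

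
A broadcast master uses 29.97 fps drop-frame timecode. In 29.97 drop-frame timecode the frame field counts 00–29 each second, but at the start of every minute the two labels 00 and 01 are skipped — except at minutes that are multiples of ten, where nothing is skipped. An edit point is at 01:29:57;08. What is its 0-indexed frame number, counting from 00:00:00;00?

161756

As if non-drop at 30 labels/s: (1 × 3600 + 29 × 60 + 57) × 30 + 8 = 161918.
Minute boundaries passed: 89; those not divisible by 10: 89 − 8 = 81; dropped labels = 2 × 81 = 162.
Actual frame index = 161918 − 162 = 161756.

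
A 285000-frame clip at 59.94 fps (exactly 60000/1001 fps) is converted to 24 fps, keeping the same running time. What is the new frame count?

Target frames = source frames × (target rate / source rate) = 285000 × (24)/(60000/1001) = 285000 × 1001/2500 = 114114.

114114 frames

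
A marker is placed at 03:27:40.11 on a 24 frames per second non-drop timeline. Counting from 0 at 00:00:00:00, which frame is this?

Total seconds to the label: (3 × 3600 + 27 × 60 + 40) = 12460.
Frame index = 12460 × 24 + 11 = 299051.

299051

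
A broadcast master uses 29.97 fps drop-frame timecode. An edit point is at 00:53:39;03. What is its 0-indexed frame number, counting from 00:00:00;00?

Complete 10-minute blocks: 5, each 17982 frames → 89910.
Remaining 3 whole minutes in the current block: 1800 + 2 × 1798 = 5396 frames.
Within the current minute: 39 × 30 + 3 − 2 = 1171 (labels ;00/;01 skipped at this minute). Total = 89910 + 5396 + 1171 = 96477.

96477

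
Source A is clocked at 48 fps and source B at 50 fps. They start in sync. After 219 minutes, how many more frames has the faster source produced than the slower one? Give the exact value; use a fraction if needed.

219 min = 13140 s.
A emits 48 × 13140 = 630720 frames; B emits 50 × 13140 = 657000.
Difference = 26280 frames; B is ahead of A.

26280 frames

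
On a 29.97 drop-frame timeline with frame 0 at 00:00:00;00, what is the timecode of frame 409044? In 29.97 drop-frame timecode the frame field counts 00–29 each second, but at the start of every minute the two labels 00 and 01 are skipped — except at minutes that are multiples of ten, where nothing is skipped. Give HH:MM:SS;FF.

03:47:28;14

Each 10-minute DF block holds 10 × 60 × 30 − 9 × 2 = 17982 frames. 409044 ÷ 17982 → 22 full blocks, remainder 13440.
Within the partial block the first minute is 1800 frames and each further minute 1798, so 7 further minute boundaries passed. Total skipped labels = 18 × 22 + 2 × 7 = 410.
Non-drop label index = 409044 + 410 = 409454; at 30 labels/s that is 03:47:28:14, i.e. DF 03:47:28;14.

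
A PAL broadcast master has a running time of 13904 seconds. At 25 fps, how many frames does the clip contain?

Frames = 13904 × 25 = 347600.

347600 frames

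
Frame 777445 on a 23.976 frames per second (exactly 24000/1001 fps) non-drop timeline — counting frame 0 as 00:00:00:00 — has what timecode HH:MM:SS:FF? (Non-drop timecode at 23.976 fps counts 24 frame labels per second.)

777445 ÷ 24 = 32393 full seconds, remainder 13 frames.
32393 s = 8 h 59 min 53 s.
Timecode: 08:59:53:13.

08:59:53:13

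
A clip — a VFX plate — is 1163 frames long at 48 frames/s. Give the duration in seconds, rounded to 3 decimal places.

24.229 seconds

Running time = 1163 × 1/48 = 1163/48 s ≈ 24.229 s.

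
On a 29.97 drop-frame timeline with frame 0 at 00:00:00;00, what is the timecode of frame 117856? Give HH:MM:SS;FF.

01:05:32;14

Each 10-minute DF block holds 10 × 60 × 30 − 9 × 2 = 17982 frames. 117856 ÷ 17982 → 6 full blocks, remainder 9964.
Within the partial block the first minute is 1800 frames and each further minute 1798, so 5 further minute boundaries passed. Total skipped labels = 18 × 6 + 2 × 5 = 118.
Non-drop label index = 117856 + 118 = 117974; at 30 labels/s that is 01:05:32:14, i.e. DF 01:05:32;14.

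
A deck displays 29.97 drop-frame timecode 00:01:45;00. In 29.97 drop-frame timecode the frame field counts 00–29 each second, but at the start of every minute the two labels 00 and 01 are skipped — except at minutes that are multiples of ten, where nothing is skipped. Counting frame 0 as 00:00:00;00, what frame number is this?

3148

As if non-drop at 30 labels/s: (0 × 3600 + 1 × 60 + 45) × 30 + 0 = 3150.
Minute boundaries passed: 1; those not divisible by 10: 1 − 0 = 1; dropped labels = 2 × 1 = 2.
Actual frame index = 3150 − 2 = 3148.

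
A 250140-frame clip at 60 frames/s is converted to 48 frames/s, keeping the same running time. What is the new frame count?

Target frames = source frames × (target rate / source rate) = 250140 × (48)/(60) = 250140 × 4/5 = 200112.

200112 frames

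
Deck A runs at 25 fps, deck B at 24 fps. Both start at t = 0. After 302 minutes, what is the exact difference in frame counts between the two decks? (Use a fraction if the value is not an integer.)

302 min = 18120 s.
A emits 25 × 18120 = 453000 frames; B emits 24 × 18120 = 434880.
Difference = 18120 frames; B is behind A.

18120 frames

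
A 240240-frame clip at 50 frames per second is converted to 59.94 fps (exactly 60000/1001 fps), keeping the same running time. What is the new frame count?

288000 frames

Target frames = source frames × (target rate / source rate) = 240240 × (60000/1001)/(50) = 240240 × 1200/1001 = 288000.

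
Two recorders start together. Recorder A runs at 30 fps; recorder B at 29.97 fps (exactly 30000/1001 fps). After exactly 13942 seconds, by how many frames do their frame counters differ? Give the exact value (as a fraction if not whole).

A emits 30 × 13942 = 418260 frames; B emits 30000/1001 × 13942 = 418260000/1001.
Difference = 418260/1001 frames (≈ 417.8422); B is behind A.

418260/1001 frames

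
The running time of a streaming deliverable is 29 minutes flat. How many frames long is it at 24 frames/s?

41760 frames

29 min = 1740 s.
Frames = 1740 × 24 = 41760.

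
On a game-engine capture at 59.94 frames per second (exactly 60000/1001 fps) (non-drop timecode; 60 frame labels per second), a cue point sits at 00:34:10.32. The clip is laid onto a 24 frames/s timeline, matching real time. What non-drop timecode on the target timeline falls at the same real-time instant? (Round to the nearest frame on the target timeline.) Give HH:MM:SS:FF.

00:34:12:14

Source frame index: (0×3600 + 34×60 + 10) × 60 + 32 = 123032.
Real time: 123032 / (60000/1001) = 15394379/7500 s.
Target frame: (15394379/7500) × (24) = 30788758/625 ≈ 49262.013 → 49262.
At 24 labels/s: frame 49262 → 00:34:12:14.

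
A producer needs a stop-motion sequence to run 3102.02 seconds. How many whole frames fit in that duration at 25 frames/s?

77550 frames

Frames = 3102.02 × 25 = 155101/2 ≈ 77550.5000.
Complete frames: 77550.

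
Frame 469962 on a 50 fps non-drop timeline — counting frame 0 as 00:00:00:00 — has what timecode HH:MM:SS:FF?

469962 ÷ 50 = 9399 full seconds, remainder 12 frames.
9399 s = 2 h 36 min 39 s.
Timecode: 02:36:39:12.

02:36:39:12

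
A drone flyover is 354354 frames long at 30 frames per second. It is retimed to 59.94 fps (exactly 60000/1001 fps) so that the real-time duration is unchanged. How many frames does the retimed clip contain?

708000 frames

Target frames = source frames × (target rate / source rate) = 354354 × (60000/1001)/(30) = 354354 × 2000/1001 = 708000.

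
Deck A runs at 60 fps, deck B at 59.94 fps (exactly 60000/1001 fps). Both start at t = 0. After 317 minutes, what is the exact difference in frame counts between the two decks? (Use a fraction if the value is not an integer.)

317 min = 19020 s.
A emits 60 × 19020 = 1141200 frames; B emits 60000/1001 × 19020 = 1141200000/1001.
Difference = 1141200/1001 frames (≈ 1140.0599); B is behind A.

1141200/1001 frames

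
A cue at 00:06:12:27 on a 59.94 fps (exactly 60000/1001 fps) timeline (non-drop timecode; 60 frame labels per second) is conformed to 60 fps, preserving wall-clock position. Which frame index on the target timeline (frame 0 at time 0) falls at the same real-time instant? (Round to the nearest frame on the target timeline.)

Source frame index: (0×3600 + 6×60 + 12) × 60 + 27 = 22347.
Real time: 22347 / (60000/1001) = 7456449/20000 s.
Target frame: (7456449/20000) × (60) = 22369347/1000 ≈ 22369.347 → 22369.

frame 22369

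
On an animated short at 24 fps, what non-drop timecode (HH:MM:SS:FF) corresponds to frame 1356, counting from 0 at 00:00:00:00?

1356 ÷ 24 = 56 full seconds, remainder 12 frames.
56 s = 0 h 0 min 56 s.
Timecode: 00:00:56:12.

00:00:56:12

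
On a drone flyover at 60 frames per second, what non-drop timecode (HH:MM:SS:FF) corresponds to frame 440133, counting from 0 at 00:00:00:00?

440133 ÷ 60 = 7335 full seconds, remainder 33 frames.
7335 s = 2 h 2 min 15 s.
Timecode: 02:02:15:33.

02:02:15:33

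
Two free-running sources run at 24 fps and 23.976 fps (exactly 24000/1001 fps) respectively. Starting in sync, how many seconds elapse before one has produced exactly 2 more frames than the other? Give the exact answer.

The gap grows by |24000/1001 − 24| = 24/1001 frames per second.
Time for a 2-frame gap: 2 ÷ (24/1001) = 1001/12 s.

1001/12 seconds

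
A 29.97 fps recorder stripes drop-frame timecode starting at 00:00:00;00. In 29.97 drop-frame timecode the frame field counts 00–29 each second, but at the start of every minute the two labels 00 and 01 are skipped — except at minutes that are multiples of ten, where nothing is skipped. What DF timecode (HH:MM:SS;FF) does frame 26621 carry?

00:14:48;07

Ten DF minutes hold 17982 frames, so frame 26621 lies in block 1 (frames 17982–35963) with 8639 frames into that block.
The block's first minute is 1800 frames and the rest 1798 each; 8639 frames reaches minute 4, so 1 × 18 + 4 × 2 = 26 labels have been skipped so far.
Adding those back, label number 26621 + 26 = 26647 at 30 labels/s is 888 s + 7 f = 0 h 14 min 48 s frame 7, i.e. 00:14:48;07.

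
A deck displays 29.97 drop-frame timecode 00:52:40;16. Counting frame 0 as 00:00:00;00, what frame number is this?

Complete 10-minute blocks: 5, each 17982 frames → 89910.
Remaining 2 whole minutes in the current block: 1800 + 1 × 1798 = 3598 frames.
Within the current minute: 40 × 30 + 16 − 2 = 1214 (labels ;00/;01 skipped at this minute). Total = 89910 + 3598 + 1214 = 94722.

94722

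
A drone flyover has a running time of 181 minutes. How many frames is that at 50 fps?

543000 frames

181 min = 10860 s.
Frames = 10860 × 50 = 543000.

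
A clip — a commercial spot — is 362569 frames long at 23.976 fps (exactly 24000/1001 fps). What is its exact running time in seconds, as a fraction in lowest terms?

362931569/24000 seconds

Running time = 362569 ÷ (24000/1001) = 362569 × 1001/24000 = 362931569/24000 s.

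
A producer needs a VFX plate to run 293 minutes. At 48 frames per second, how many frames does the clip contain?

293 min = 17580 s.
Frames = 17580 × 48 = 843840.

843840 frames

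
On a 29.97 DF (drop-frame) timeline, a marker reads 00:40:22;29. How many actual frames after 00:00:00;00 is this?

72617

Complete 10-minute blocks: 4, each 17982 frames → 71928.
Remaining 0 whole minutes in the current block: 0 frames.
Within the current minute: 22 × 30 + 29 = 689. Total = 71928 + 0 + 689 = 72617.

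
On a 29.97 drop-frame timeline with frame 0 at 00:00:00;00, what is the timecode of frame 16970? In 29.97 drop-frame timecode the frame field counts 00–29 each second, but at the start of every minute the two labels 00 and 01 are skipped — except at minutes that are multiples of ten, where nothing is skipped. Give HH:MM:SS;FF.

Each 10-minute DF block holds 10 × 60 × 30 − 9 × 2 = 17982 frames. 16970 ÷ 17982 → 0 full blocks, remainder 16970.
Within the partial block the first minute is 1800 frames and each further minute 1798, so 9 further minute boundaries passed. Total skipped labels = 18 × 0 + 2 × 9 = 18.
Non-drop label index = 16970 + 18 = 16988; at 30 labels/s that is 00:09:26:08, i.e. DF 00:09:26;08.

00:09:26;08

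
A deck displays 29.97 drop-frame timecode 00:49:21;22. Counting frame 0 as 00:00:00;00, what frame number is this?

88762

As if non-drop at 30 labels/s: (0 × 3600 + 49 × 60 + 21) × 30 + 22 = 88852.
Minute boundaries passed: 49; those not divisible by 10: 49 − 4 = 45; dropped labels = 2 × 45 = 90.
Actual frame index = 88852 − 90 = 88762.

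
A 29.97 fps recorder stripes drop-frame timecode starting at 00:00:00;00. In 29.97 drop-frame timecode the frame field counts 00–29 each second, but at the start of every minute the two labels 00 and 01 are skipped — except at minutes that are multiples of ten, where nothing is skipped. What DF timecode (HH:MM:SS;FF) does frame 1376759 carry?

12:45:37;27

Each 10-minute DF block holds 10 × 60 × 30 − 9 × 2 = 17982 frames. 1376759 ÷ 17982 → 76 full blocks, remainder 10127.
Within the partial block the first minute is 1800 frames and each further minute 1798, so 5 further minute boundaries passed. Total skipped labels = 18 × 76 + 2 × 5 = 1378.
Non-drop label index = 1376759 + 1378 = 1378137; at 30 labels/s that is 12:45:37:27, i.e. DF 12:45:37;27.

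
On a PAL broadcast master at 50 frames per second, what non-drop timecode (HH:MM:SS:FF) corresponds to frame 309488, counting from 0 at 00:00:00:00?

309488 ÷ 50 = 6189 full seconds, remainder 38 frames.
6189 s = 1 h 43 min 9 s.
Timecode: 01:43:09:38.

01:43:09:38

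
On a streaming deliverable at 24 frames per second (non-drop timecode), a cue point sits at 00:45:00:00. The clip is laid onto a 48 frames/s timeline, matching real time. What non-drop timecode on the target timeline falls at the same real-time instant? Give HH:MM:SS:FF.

00:45:00:00

Source frame index: (0×3600 + 45×60 + 0) × 24 + 0 = 64800.
Real time: 64800 / (24) = 2700 s.
Target frame: (2700) × (48) = 129600.
At 48 labels/s: frame 129600 → 00:45:00:00.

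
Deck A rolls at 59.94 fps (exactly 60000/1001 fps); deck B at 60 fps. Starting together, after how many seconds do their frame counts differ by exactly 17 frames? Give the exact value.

17017/60 seconds

The gap grows by |60 − 60000/1001| = 60/1001 frames per second.
Time for a 17-frame gap: 17 ÷ (60/1001) = 17017/60 s.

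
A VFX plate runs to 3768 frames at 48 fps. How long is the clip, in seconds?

78.5 seconds

Running time = 3768 / (48) = 78.5 s.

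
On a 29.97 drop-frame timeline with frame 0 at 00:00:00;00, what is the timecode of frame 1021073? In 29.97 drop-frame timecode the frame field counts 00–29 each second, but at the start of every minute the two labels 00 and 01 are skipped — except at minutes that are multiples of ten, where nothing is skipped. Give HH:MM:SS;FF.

Each 10-minute DF block holds 10 × 60 × 30 − 9 × 2 = 17982 frames. 1021073 ÷ 17982 → 56 full blocks, remainder 14081.
Within the partial block the first minute is 1800 frames and each further minute 1798, so 7 further minute boundaries passed. Total skipped labels = 18 × 56 + 2 × 7 = 1022.
Non-drop label index = 1021073 + 1022 = 1022095; at 30 labels/s that is 09:27:49:25, i.e. DF 09:27:49;25.

09:27:49;25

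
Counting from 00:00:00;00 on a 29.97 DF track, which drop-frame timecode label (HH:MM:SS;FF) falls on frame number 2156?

00:01:11;28

Ten DF minutes hold 17982 frames, so frame 2156 lies in block 0 (frames 0–17981) with 2156 frames into that block.
The block's first minute is 1800 frames and the rest 1798 each; 2156 frames reaches minute 1, so 0 × 18 + 1 × 2 = 2 labels have been skipped so far.
Adding those back, label number 2156 + 2 = 2158 at 30 labels/s is 71 s + 28 f = 0 h 1 min 11 s frame 28, i.e. 00:01:11;28.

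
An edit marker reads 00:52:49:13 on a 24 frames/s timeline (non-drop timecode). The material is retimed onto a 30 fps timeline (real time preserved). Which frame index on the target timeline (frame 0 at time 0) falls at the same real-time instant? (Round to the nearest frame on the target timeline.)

Source frame index: (0×3600 + 52×60 + 49) × 24 + 13 = 76069.
Real time: 76069 / (24) = 76069/24 s.
Target frame: (76069/24) × (30) = 380345/4 ≈ 95086.250 → 95086.

frame 95086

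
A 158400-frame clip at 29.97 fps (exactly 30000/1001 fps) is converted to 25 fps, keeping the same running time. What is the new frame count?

132132 frames

Target frames = source frames × (target rate / source rate) = 158400 × (25)/(30000/1001) = 158400 × 1001/1200 = 132132.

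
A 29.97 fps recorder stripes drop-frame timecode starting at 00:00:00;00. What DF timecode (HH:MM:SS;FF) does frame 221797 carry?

Ten DF minutes hold 17982 frames, so frame 221797 lies in block 12 (frames 215784–233765) with 6013 frames into that block.
The block's first minute is 1800 frames and the rest 1798 each; 6013 frames reaches minute 3, so 12 × 18 + 3 × 2 = 222 labels have been skipped so far.
Adding those back, label number 221797 + 222 = 222019 at 30 labels/s is 7400 s + 19 f = 2 h 3 min 20 s frame 19, i.e. 02:03:20;19.

02:03:20;19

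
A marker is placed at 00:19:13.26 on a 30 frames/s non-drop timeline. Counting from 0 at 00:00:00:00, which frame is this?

Total seconds to the label: (0 × 3600 + 19 × 60 + 13) = 1153.
Frame index = 1153 × 30 + 26 = 34616.

frame 34616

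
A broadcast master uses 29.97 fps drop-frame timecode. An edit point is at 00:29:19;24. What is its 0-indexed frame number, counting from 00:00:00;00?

As if non-drop at 30 labels/s: (0 × 3600 + 29 × 60 + 19) × 30 + 24 = 52794.
Minute boundaries passed: 29; those not divisible by 10: 29 − 2 = 27; dropped labels = 2 × 27 = 54.
Actual frame index = 52794 − 54 = 52740.

52740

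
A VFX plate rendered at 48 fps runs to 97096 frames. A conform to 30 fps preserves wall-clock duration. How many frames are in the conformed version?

Target frames = source frames × (target rate / source rate) = 97096 × (30)/(48) = 97096 × 5/8 = 60685.

60685 frames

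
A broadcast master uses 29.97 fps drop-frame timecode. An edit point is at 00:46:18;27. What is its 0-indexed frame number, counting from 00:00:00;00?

As if non-drop at 30 labels/s: (0 × 3600 + 46 × 60 + 18) × 30 + 27 = 83367.
Minute boundaries passed: 46; those not divisible by 10: 46 − 4 = 42; dropped labels = 2 × 42 = 84.
Actual frame index = 83367 − 84 = 83283.

83283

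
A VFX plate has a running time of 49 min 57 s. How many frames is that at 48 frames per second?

143856 frames

49 min 57 s = 2997 s.
Frames = 2997 × 48 = 143856.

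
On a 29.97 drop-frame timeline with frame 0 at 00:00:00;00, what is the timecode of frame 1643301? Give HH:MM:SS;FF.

Ten DF minutes hold 17982 frames, so frame 1643301 lies in block 91 (frames 1636362–1654343) with 6939 frames into that block.
The block's first minute is 1800 frames and the rest 1798 each; 6939 frames reaches minute 3, so 91 × 18 + 3 × 2 = 1644 labels have been skipped so far.
Adding those back, label number 1643301 + 1644 = 1644945 at 30 labels/s is 54831 s + 15 f = 15 h 13 min 51 s frame 15, i.e. 15:13:51;15.

15:13:51;15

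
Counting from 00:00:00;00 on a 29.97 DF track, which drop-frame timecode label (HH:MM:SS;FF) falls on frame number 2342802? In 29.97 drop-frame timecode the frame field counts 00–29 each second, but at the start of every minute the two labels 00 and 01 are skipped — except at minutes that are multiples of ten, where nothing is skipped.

21:42:51;16

Ten DF minutes hold 17982 frames, so frame 2342802 lies in block 130 (frames 2337660–2355641) with 5142 frames into that block.
The block's first minute is 1800 frames and the rest 1798 each; 5142 frames reaches minute 2, so 130 × 18 + 2 × 2 = 2344 labels have been skipped so far.
Adding those back, label number 2342802 + 2344 = 2345146 at 30 labels/s is 78171 s + 16 f = 21 h 42 min 51 s frame 16, i.e. 21:42:51;16.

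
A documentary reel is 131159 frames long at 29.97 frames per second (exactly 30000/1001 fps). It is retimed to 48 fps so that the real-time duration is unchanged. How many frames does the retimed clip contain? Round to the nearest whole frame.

Frames at target rate = 131159 × (48) / (30000/1001) = 131290159/625 ≈ 210064.254.
Nearest whole frame: 210064.

210064 frames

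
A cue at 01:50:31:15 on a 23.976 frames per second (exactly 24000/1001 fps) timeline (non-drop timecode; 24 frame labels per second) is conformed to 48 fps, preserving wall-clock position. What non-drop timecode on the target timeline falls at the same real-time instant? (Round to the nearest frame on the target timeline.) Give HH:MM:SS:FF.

Source frame index: (1×3600 + 50×60 + 31) × 24 + 15 = 159159.
Real time: 159159 / (24000/1001) = 53106053/8000 s.
Target frame: (53106053/8000) × (48) = 159318159/500 ≈ 318636.318 → 318636.
At 48 labels/s: frame 318636 → 01:50:38:12.

01:50:38:12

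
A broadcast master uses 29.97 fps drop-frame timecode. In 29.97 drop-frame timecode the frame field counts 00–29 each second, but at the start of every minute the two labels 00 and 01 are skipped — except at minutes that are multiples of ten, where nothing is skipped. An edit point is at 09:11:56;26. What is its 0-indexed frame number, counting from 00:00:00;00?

Complete 10-minute blocks: 55, each 17982 frames → 989010.
Remaining 1 whole minute in the current block: 1800 + 0 × 1798 = 1800 frames.
Within the current minute: 56 × 30 + 26 − 2 = 1704 (labels ;00/;01 skipped at this minute). Total = 989010 + 1800 + 1704 = 992514.

992514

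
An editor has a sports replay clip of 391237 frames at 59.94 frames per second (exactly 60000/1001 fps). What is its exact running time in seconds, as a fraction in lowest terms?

391628237/60000 seconds

Running time = 391237 ÷ (60000/1001) = 391237 × 1001/60000 = 391628237/60000 s.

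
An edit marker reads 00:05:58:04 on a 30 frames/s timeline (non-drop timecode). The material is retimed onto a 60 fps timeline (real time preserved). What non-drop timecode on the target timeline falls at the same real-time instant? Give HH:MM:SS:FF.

Source frame index: (0×3600 + 5×60 + 58) × 30 + 4 = 10744.
Real time: 10744 / (30) = 5372/15 s.
Target frame: (5372/15) × (60) = 21488.
At 60 labels/s: frame 21488 → 00:05:58:08.

00:05:58:08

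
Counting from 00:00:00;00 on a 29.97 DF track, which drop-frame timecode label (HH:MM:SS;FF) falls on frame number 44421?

00:24:42;05

Each 10-minute DF block holds 10 × 60 × 30 − 9 × 2 = 17982 frames. 44421 ÷ 17982 → 2 full blocks, remainder 8457.
Within the partial block the first minute is 1800 frames and each further minute 1798, so 4 further minute boundaries passed. Total skipped labels = 18 × 2 + 2 × 4 = 44.
Non-drop label index = 44421 + 44 = 44465; at 30 labels/s that is 00:24:42:05, i.e. DF 00:24:42;05.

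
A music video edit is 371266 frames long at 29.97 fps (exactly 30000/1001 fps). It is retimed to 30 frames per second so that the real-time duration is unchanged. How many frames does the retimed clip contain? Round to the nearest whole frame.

Frames at target rate = 371266 × (30) / (30000/1001) = 185818633/500 ≈ 371637.266.
Nearest whole frame: 371637.

371637 frames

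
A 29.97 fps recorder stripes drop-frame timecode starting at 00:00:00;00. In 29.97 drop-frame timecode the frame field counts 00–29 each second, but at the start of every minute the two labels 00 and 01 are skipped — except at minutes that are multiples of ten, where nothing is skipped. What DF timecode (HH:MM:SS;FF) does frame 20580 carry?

Each 10-minute DF block holds 10 × 60 × 30 − 9 × 2 = 17982 frames. 20580 ÷ 17982 → 1 full block, remainder 2598.
Within the partial block the first minute is 1800 frames and each further minute 1798, so 1 further minute boundary passed. Total skipped labels = 18 × 1 + 2 × 1 = 20.
Non-drop label index = 20580 + 20 = 20600; at 30 labels/s that is 00:11:26:20, i.e. DF 00:11:26;20.

00:11:26;20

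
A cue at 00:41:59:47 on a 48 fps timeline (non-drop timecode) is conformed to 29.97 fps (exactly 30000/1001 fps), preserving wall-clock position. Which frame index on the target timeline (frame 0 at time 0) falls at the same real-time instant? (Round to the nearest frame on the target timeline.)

frame 75524

Source frame index: (0×3600 + 41×60 + 59) × 48 + 47 = 120959.
Real time: 120959 / (48) = 120959/48 s.
Target frame: (120959/48) × (30000/1001) = 75599375/1001 ≈ 75523.851 → 75524.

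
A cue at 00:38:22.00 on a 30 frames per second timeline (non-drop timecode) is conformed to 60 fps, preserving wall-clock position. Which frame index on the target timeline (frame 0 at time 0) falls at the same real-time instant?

Source frame index: (0×3600 + 38×60 + 22) × 30 + 0 = 69060.
Real time: 69060 / (30) = 2302 s.
Target frame: (2302) × (60) = 138120.

frame 138120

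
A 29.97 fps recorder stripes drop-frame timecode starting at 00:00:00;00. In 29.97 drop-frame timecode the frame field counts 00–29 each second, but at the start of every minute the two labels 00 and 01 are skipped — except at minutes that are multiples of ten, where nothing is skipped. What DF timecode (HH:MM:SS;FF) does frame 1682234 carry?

15:35:30;18

Ten DF minutes hold 17982 frames, so frame 1682234 lies in block 93 (frames 1672326–1690307) with 9908 frames into that block.
The block's first minute is 1800 frames and the rest 1798 each; 9908 frames reaches minute 5, so 93 × 18 + 5 × 2 = 1684 labels have been skipped so far.
Adding those back, label number 1682234 + 1684 = 1683918 at 30 labels/s is 56130 s + 18 f = 15 h 35 min 30 s frame 18, i.e. 15:35:30;18.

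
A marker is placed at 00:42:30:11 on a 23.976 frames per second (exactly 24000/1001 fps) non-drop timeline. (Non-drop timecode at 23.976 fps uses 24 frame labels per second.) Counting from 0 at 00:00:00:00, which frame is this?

61211

Total seconds to the label: (0 × 3600 + 42 × 60 + 30) = 2550.
Frame index = 2550 × 24 + 11 = 61211.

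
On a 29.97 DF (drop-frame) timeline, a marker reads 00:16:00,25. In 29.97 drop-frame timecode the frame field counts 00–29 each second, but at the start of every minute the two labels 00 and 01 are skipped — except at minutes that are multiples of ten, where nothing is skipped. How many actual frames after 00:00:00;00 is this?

Complete 10-minute blocks: 1, each 17982 frames → 17982.
Remaining 6 whole minutes in the current block: 1800 + 5 × 1798 = 10790 frames.
Within the current minute: 0 × 30 + 25 − 2 = 23 (labels ;00/;01 skipped at this minute). Total = 17982 + 10790 + 23 = 28795.

28795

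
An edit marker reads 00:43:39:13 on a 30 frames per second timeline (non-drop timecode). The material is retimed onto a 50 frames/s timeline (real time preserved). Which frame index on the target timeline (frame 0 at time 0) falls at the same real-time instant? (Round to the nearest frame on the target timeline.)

frame 130972

Source frame index: (0×3600 + 43×60 + 39) × 30 + 13 = 78583.
Real time: 78583 / (30) = 78583/30 s.
Target frame: (78583/30) × (50) = 392915/3 ≈ 130971.667 → 130972.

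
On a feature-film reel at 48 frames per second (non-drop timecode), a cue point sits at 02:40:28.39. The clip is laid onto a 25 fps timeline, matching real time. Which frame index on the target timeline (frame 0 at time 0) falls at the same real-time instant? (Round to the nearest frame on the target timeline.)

Source frame index: (2×3600 + 40×60 + 28) × 48 + 39 = 462183.
Real time: 462183 / (48) = 154061/16 s.
Target frame: (154061/16) × (25) = 3851525/16 ≈ 240720.312 → 240720.

frame 240720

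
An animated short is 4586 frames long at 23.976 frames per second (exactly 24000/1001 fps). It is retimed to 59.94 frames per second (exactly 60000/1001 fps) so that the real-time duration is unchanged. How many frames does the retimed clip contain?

11465 frames

Target frames = source frames × (target rate / source rate) = 4586 × (60000/1001)/(24000/1001) = 4586 × 5/2 = 11465.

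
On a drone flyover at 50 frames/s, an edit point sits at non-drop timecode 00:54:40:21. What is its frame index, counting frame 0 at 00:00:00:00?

frame 164021

Total seconds to the label: (0 × 3600 + 54 × 60 + 40) = 3280.
Frame index = 3280 × 50 + 21 = 164021.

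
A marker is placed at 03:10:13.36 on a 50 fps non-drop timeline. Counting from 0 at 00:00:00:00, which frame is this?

570686

Total seconds to the label: (3 × 3600 + 10 × 60 + 13) = 11413.
Frame index = 11413 × 50 + 36 = 570686.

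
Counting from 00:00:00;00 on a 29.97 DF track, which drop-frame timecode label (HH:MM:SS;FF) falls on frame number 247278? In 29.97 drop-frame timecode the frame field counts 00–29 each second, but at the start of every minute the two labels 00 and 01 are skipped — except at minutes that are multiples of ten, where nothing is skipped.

Each 10-minute DF block holds 10 × 60 × 30 − 9 × 2 = 17982 frames. 247278 ÷ 17982 → 13 full blocks, remainder 13512.
Within the partial block the first minute is 1800 frames and each further minute 1798, so 7 further minute boundaries passed. Total skipped labels = 18 × 13 + 2 × 7 = 248.
Non-drop label index = 247278 + 248 = 247526; at 30 labels/s that is 02:17:30:26, i.e. DF 02:17:30;26.

02:17:30;26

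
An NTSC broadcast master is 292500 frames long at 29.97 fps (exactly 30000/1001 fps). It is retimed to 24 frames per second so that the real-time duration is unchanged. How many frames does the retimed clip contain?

234234 frames

Target frames = source frames × (target rate / source rate) = 292500 × (24)/(30000/1001) = 292500 × 1001/1250 = 234234.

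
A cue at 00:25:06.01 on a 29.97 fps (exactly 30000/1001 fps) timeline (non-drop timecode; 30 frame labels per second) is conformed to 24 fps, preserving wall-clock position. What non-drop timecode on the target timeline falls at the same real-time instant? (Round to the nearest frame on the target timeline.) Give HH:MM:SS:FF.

00:25:07:13

Source frame index: (0×3600 + 25×60 + 6) × 30 + 1 = 45181.
Real time: 45181 / (30000/1001) = 45226181/30000 s.
Target frame: (45226181/30000) × (24) = 45226181/1250 ≈ 36180.945 → 36181.
At 24 labels/s: frame 36181 → 00:25:07:13.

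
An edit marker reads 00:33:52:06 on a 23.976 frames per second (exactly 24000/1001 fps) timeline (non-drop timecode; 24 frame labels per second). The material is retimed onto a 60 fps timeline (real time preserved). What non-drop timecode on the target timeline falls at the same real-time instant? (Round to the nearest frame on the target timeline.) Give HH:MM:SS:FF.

Source frame index: (0×3600 + 33×60 + 52) × 24 + 6 = 48774.
Real time: 48774 / (24000/1001) = 8137129/4000 s.
Target frame: (8137129/4000) × (60) = 24411387/200 ≈ 122056.935 → 122057.
At 60 labels/s: frame 122057 → 00:33:54:17.

00:33:54:17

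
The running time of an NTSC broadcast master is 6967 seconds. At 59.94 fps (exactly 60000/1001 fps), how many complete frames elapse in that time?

417602 frames

Frames = 6967 × 60000/1001 = 418020000/1001 ≈ 417602.3976.
Complete frames: 417602.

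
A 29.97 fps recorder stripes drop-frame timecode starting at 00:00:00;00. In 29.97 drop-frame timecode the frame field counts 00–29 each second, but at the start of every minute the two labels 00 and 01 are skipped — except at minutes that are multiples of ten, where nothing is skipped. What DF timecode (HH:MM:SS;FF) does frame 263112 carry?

02:26:19;06

Ten DF minutes hold 17982 frames, so frame 263112 lies in block 14 (frames 251748–269729) with 11364 frames into that block.
The block's first minute is 1800 frames and the rest 1798 each; 11364 frames reaches minute 6, so 14 × 18 + 6 × 2 = 264 labels have been skipped so far.
Adding those back, label number 263112 + 264 = 263376 at 30 labels/s is 8779 s + 6 f = 2 h 26 min 19 s frame 6, i.e. 02:26:19;06.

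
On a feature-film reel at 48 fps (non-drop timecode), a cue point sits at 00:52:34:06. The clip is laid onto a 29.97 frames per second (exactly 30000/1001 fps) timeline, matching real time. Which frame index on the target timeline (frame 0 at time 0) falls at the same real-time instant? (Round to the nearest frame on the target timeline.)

Source frame index: (0×3600 + 52×60 + 34) × 48 + 6 = 151398.
Real time: 151398 / (48) = 25233/8 s.
Target frame: (25233/8) × (30000/1001) = 7278750/77 ≈ 94529.221 → 94529.

frame 94529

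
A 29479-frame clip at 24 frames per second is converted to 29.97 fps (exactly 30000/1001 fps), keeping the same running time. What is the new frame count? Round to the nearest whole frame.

36812 frames

Frames at target rate = 29479 × (30000/1001) / (24) = 36848750/1001 ≈ 36811.938.
Nearest whole frame: 36812.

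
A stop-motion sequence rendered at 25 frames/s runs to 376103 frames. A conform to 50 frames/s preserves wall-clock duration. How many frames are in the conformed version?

Target frames = source frames × (target rate / source rate) = 376103 × (50)/(25) = 376103 × 2 = 752206.

752206 frames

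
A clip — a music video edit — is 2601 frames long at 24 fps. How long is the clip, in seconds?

Running time = 2601 / (24) = 108.375 s.

108.375 seconds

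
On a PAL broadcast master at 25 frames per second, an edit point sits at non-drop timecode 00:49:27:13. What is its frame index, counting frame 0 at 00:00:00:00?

74188

Total seconds to the label: (0 × 3600 + 49 × 60 + 27) = 2967.
Frame index = 2967 × 25 + 13 = 74188.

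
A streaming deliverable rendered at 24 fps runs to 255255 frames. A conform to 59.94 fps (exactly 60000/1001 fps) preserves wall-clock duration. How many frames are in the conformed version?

637500 frames

Target frames = source frames × (target rate / source rate) = 255255 × (60000/1001)/(24) = 255255 × 2500/1001 = 637500.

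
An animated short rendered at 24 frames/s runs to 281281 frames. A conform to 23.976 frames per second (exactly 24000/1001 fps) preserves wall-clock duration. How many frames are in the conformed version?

281000 frames

Target frames = source frames × (target rate / source rate) = 281281 × (24000/1001)/(24) = 281281 × 1000/1001 = 281000.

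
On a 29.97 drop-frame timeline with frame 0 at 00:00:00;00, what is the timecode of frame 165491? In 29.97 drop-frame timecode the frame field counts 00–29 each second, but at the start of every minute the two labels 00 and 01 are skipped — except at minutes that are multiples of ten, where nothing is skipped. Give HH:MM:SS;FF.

Each 10-minute DF block holds 10 × 60 × 30 − 9 × 2 = 17982 frames. 165491 ÷ 17982 → 9 full blocks, remainder 3653.
Within the partial block the first minute is 1800 frames and each further minute 1798, so 2 further minute boundaries passed. Total skipped labels = 18 × 9 + 2 × 2 = 166.
Non-drop label index = 165491 + 166 = 165657; at 30 labels/s that is 01:32:01:27, i.e. DF 01:32:01;27.

01:32:01;27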